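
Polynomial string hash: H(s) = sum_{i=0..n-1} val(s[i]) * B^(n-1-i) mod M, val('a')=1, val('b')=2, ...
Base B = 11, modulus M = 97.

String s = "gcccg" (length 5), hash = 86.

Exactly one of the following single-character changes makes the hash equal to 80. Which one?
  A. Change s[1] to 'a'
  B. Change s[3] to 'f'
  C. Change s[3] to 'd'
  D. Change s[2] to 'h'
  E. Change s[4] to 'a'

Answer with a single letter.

Answer: E

Derivation:
Option A: s[1]='c'->'a', delta=(1-3)*11^3 mod 97 = 54, hash=86+54 mod 97 = 43
Option B: s[3]='c'->'f', delta=(6-3)*11^1 mod 97 = 33, hash=86+33 mod 97 = 22
Option C: s[3]='c'->'d', delta=(4-3)*11^1 mod 97 = 11, hash=86+11 mod 97 = 0
Option D: s[2]='c'->'h', delta=(8-3)*11^2 mod 97 = 23, hash=86+23 mod 97 = 12
Option E: s[4]='g'->'a', delta=(1-7)*11^0 mod 97 = 91, hash=86+91 mod 97 = 80 <-- target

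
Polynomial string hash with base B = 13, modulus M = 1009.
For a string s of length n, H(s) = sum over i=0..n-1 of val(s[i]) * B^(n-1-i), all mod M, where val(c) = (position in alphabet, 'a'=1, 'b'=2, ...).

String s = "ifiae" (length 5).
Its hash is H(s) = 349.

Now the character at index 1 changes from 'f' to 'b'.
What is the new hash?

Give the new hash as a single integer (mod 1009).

Answer: 642

Derivation:
val('f') = 6, val('b') = 2
Position k = 1, exponent = n-1-k = 3
B^3 mod M = 13^3 mod 1009 = 179
Delta = (2 - 6) * 179 mod 1009 = 293
New hash = (349 + 293) mod 1009 = 642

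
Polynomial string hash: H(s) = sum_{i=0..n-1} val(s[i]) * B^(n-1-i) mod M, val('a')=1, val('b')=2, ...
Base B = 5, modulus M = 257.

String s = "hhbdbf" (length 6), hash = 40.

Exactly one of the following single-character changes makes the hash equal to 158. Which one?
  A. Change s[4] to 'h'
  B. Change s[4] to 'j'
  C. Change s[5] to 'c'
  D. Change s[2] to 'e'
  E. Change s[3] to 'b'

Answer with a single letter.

Answer: D

Derivation:
Option A: s[4]='b'->'h', delta=(8-2)*5^1 mod 257 = 30, hash=40+30 mod 257 = 70
Option B: s[4]='b'->'j', delta=(10-2)*5^1 mod 257 = 40, hash=40+40 mod 257 = 80
Option C: s[5]='f'->'c', delta=(3-6)*5^0 mod 257 = 254, hash=40+254 mod 257 = 37
Option D: s[2]='b'->'e', delta=(5-2)*5^3 mod 257 = 118, hash=40+118 mod 257 = 158 <-- target
Option E: s[3]='d'->'b', delta=(2-4)*5^2 mod 257 = 207, hash=40+207 mod 257 = 247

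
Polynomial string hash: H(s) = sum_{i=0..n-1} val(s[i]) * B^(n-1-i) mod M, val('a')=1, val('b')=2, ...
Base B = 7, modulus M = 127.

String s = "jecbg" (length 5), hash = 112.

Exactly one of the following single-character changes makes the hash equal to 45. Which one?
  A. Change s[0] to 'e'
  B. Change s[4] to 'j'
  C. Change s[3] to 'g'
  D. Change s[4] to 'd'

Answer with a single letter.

Answer: A

Derivation:
Option A: s[0]='j'->'e', delta=(5-10)*7^4 mod 127 = 60, hash=112+60 mod 127 = 45 <-- target
Option B: s[4]='g'->'j', delta=(10-7)*7^0 mod 127 = 3, hash=112+3 mod 127 = 115
Option C: s[3]='b'->'g', delta=(7-2)*7^1 mod 127 = 35, hash=112+35 mod 127 = 20
Option D: s[4]='g'->'d', delta=(4-7)*7^0 mod 127 = 124, hash=112+124 mod 127 = 109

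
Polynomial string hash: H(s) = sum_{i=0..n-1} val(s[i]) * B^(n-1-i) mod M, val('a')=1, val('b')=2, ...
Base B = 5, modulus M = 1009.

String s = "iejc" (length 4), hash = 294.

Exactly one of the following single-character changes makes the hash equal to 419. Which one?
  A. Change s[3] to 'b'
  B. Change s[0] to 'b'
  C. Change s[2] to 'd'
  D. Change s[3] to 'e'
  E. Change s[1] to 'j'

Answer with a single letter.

Option A: s[3]='c'->'b', delta=(2-3)*5^0 mod 1009 = 1008, hash=294+1008 mod 1009 = 293
Option B: s[0]='i'->'b', delta=(2-9)*5^3 mod 1009 = 134, hash=294+134 mod 1009 = 428
Option C: s[2]='j'->'d', delta=(4-10)*5^1 mod 1009 = 979, hash=294+979 mod 1009 = 264
Option D: s[3]='c'->'e', delta=(5-3)*5^0 mod 1009 = 2, hash=294+2 mod 1009 = 296
Option E: s[1]='e'->'j', delta=(10-5)*5^2 mod 1009 = 125, hash=294+125 mod 1009 = 419 <-- target

Answer: E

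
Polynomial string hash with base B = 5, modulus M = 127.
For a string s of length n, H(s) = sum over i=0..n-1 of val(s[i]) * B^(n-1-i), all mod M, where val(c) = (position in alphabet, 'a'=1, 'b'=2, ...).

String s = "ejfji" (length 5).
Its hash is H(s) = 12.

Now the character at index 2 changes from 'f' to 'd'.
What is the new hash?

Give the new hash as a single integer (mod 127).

val('f') = 6, val('d') = 4
Position k = 2, exponent = n-1-k = 2
B^2 mod M = 5^2 mod 127 = 25
Delta = (4 - 6) * 25 mod 127 = 77
New hash = (12 + 77) mod 127 = 89

Answer: 89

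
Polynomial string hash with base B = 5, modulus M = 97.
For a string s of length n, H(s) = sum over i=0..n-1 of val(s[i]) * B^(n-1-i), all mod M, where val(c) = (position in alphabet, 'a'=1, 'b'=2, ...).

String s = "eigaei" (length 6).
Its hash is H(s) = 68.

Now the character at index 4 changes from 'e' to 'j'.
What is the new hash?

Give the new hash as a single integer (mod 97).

Answer: 93

Derivation:
val('e') = 5, val('j') = 10
Position k = 4, exponent = n-1-k = 1
B^1 mod M = 5^1 mod 97 = 5
Delta = (10 - 5) * 5 mod 97 = 25
New hash = (68 + 25) mod 97 = 93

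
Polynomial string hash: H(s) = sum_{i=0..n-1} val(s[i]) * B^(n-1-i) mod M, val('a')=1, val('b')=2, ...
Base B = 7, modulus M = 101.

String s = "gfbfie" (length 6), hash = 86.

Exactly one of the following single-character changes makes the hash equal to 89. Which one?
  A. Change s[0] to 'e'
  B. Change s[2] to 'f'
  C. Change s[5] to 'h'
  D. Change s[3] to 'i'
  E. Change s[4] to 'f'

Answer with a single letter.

Answer: C

Derivation:
Option A: s[0]='g'->'e', delta=(5-7)*7^5 mod 101 = 19, hash=86+19 mod 101 = 4
Option B: s[2]='b'->'f', delta=(6-2)*7^3 mod 101 = 59, hash=86+59 mod 101 = 44
Option C: s[5]='e'->'h', delta=(8-5)*7^0 mod 101 = 3, hash=86+3 mod 101 = 89 <-- target
Option D: s[3]='f'->'i', delta=(9-6)*7^2 mod 101 = 46, hash=86+46 mod 101 = 31
Option E: s[4]='i'->'f', delta=(6-9)*7^1 mod 101 = 80, hash=86+80 mod 101 = 65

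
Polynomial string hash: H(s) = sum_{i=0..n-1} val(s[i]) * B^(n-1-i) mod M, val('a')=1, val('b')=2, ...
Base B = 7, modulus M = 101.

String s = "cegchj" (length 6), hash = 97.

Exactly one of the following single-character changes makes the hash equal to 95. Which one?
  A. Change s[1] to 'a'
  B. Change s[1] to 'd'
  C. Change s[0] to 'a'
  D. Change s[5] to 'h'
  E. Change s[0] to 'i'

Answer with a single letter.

Option A: s[1]='e'->'a', delta=(1-5)*7^4 mod 101 = 92, hash=97+92 mod 101 = 88
Option B: s[1]='e'->'d', delta=(4-5)*7^4 mod 101 = 23, hash=97+23 mod 101 = 19
Option C: s[0]='c'->'a', delta=(1-3)*7^5 mod 101 = 19, hash=97+19 mod 101 = 15
Option D: s[5]='j'->'h', delta=(8-10)*7^0 mod 101 = 99, hash=97+99 mod 101 = 95 <-- target
Option E: s[0]='c'->'i', delta=(9-3)*7^5 mod 101 = 44, hash=97+44 mod 101 = 40

Answer: D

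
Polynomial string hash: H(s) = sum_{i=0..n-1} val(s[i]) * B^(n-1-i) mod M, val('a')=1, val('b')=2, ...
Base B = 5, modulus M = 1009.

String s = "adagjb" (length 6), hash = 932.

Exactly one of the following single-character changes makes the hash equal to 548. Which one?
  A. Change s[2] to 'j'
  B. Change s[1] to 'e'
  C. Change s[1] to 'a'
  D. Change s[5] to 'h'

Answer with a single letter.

Option A: s[2]='a'->'j', delta=(10-1)*5^3 mod 1009 = 116, hash=932+116 mod 1009 = 39
Option B: s[1]='d'->'e', delta=(5-4)*5^4 mod 1009 = 625, hash=932+625 mod 1009 = 548 <-- target
Option C: s[1]='d'->'a', delta=(1-4)*5^4 mod 1009 = 143, hash=932+143 mod 1009 = 66
Option D: s[5]='b'->'h', delta=(8-2)*5^0 mod 1009 = 6, hash=932+6 mod 1009 = 938

Answer: B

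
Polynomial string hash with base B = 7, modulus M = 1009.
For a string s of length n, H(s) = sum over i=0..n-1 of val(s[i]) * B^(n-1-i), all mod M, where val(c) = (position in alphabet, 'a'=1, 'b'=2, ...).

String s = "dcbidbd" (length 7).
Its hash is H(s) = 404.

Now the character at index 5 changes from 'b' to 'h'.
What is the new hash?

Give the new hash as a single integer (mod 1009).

Answer: 446

Derivation:
val('b') = 2, val('h') = 8
Position k = 5, exponent = n-1-k = 1
B^1 mod M = 7^1 mod 1009 = 7
Delta = (8 - 2) * 7 mod 1009 = 42
New hash = (404 + 42) mod 1009 = 446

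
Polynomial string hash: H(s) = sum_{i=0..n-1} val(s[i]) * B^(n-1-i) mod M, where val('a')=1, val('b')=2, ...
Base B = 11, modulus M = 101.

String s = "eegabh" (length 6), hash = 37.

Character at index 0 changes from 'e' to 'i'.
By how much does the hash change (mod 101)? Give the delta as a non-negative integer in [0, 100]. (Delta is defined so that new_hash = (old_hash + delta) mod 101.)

Delta formula: (val(new) - val(old)) * B^(n-1-k) mod M
  val('i') - val('e') = 9 - 5 = 4
  B^(n-1-k) = 11^5 mod 101 = 57
  Delta = 4 * 57 mod 101 = 26

Answer: 26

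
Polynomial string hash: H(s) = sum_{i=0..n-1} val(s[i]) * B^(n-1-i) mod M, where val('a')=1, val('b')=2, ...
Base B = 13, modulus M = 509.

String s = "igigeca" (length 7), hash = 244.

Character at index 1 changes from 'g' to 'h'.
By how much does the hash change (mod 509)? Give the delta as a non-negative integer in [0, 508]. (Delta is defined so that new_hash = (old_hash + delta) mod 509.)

Delta formula: (val(new) - val(old)) * B^(n-1-k) mod M
  val('h') - val('g') = 8 - 7 = 1
  B^(n-1-k) = 13^5 mod 509 = 232
  Delta = 1 * 232 mod 509 = 232

Answer: 232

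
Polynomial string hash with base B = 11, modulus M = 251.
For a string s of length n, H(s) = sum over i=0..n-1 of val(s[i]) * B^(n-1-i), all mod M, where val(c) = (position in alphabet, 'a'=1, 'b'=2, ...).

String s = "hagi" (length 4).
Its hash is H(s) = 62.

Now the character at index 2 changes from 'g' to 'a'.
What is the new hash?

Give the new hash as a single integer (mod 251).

Answer: 247

Derivation:
val('g') = 7, val('a') = 1
Position k = 2, exponent = n-1-k = 1
B^1 mod M = 11^1 mod 251 = 11
Delta = (1 - 7) * 11 mod 251 = 185
New hash = (62 + 185) mod 251 = 247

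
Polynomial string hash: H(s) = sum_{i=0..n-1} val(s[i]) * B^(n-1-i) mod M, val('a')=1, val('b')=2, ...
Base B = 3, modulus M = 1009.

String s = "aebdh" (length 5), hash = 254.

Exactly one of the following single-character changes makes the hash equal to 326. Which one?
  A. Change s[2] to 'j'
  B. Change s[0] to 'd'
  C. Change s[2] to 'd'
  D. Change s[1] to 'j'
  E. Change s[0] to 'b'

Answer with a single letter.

Answer: A

Derivation:
Option A: s[2]='b'->'j', delta=(10-2)*3^2 mod 1009 = 72, hash=254+72 mod 1009 = 326 <-- target
Option B: s[0]='a'->'d', delta=(4-1)*3^4 mod 1009 = 243, hash=254+243 mod 1009 = 497
Option C: s[2]='b'->'d', delta=(4-2)*3^2 mod 1009 = 18, hash=254+18 mod 1009 = 272
Option D: s[1]='e'->'j', delta=(10-5)*3^3 mod 1009 = 135, hash=254+135 mod 1009 = 389
Option E: s[0]='a'->'b', delta=(2-1)*3^4 mod 1009 = 81, hash=254+81 mod 1009 = 335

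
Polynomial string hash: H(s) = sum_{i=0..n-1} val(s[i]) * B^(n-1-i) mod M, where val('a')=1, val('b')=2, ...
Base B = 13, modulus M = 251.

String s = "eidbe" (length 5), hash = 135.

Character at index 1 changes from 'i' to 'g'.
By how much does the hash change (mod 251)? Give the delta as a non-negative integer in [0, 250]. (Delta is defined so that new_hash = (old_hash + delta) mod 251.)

Delta formula: (val(new) - val(old)) * B^(n-1-k) mod M
  val('g') - val('i') = 7 - 9 = -2
  B^(n-1-k) = 13^3 mod 251 = 189
  Delta = -2 * 189 mod 251 = 124

Answer: 124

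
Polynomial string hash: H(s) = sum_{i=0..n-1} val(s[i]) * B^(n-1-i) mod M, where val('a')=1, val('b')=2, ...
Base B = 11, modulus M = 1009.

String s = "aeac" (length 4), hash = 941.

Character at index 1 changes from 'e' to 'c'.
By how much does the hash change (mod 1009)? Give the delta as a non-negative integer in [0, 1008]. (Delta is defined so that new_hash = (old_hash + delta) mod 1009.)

Answer: 767

Derivation:
Delta formula: (val(new) - val(old)) * B^(n-1-k) mod M
  val('c') - val('e') = 3 - 5 = -2
  B^(n-1-k) = 11^2 mod 1009 = 121
  Delta = -2 * 121 mod 1009 = 767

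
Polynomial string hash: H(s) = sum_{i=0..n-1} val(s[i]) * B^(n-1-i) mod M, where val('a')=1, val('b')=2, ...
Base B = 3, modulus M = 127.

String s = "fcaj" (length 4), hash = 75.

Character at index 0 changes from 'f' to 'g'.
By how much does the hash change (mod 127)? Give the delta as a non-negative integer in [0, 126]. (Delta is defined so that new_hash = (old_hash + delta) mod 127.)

Answer: 27

Derivation:
Delta formula: (val(new) - val(old)) * B^(n-1-k) mod M
  val('g') - val('f') = 7 - 6 = 1
  B^(n-1-k) = 3^3 mod 127 = 27
  Delta = 1 * 27 mod 127 = 27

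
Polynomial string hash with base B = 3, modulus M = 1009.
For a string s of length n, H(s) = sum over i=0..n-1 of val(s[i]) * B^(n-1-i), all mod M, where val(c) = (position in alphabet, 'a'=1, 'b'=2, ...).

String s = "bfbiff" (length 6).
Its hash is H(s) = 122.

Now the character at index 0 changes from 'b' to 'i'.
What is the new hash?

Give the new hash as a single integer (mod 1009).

val('b') = 2, val('i') = 9
Position k = 0, exponent = n-1-k = 5
B^5 mod M = 3^5 mod 1009 = 243
Delta = (9 - 2) * 243 mod 1009 = 692
New hash = (122 + 692) mod 1009 = 814

Answer: 814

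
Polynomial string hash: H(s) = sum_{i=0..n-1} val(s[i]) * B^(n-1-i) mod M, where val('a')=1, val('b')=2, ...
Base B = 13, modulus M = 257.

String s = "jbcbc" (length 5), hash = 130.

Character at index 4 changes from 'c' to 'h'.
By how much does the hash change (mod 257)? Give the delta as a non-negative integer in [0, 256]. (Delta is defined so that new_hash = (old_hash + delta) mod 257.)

Delta formula: (val(new) - val(old)) * B^(n-1-k) mod M
  val('h') - val('c') = 8 - 3 = 5
  B^(n-1-k) = 13^0 mod 257 = 1
  Delta = 5 * 1 mod 257 = 5

Answer: 5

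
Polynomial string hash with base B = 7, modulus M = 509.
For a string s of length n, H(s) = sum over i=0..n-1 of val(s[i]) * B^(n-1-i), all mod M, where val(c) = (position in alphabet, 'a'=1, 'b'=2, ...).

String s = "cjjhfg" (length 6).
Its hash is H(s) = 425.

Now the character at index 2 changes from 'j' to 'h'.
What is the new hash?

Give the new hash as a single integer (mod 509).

Answer: 248

Derivation:
val('j') = 10, val('h') = 8
Position k = 2, exponent = n-1-k = 3
B^3 mod M = 7^3 mod 509 = 343
Delta = (8 - 10) * 343 mod 509 = 332
New hash = (425 + 332) mod 509 = 248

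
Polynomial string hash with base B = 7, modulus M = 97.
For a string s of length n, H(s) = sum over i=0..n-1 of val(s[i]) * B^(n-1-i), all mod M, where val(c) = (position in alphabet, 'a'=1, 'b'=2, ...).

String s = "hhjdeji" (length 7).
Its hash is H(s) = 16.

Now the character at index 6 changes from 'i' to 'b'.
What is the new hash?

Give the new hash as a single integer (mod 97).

val('i') = 9, val('b') = 2
Position k = 6, exponent = n-1-k = 0
B^0 mod M = 7^0 mod 97 = 1
Delta = (2 - 9) * 1 mod 97 = 90
New hash = (16 + 90) mod 97 = 9

Answer: 9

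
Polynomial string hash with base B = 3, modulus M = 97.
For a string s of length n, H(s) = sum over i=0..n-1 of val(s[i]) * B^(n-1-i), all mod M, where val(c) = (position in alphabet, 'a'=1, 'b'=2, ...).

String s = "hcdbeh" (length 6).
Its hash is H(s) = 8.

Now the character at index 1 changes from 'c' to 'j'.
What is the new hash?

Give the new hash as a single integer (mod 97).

val('c') = 3, val('j') = 10
Position k = 1, exponent = n-1-k = 4
B^4 mod M = 3^4 mod 97 = 81
Delta = (10 - 3) * 81 mod 97 = 82
New hash = (8 + 82) mod 97 = 90

Answer: 90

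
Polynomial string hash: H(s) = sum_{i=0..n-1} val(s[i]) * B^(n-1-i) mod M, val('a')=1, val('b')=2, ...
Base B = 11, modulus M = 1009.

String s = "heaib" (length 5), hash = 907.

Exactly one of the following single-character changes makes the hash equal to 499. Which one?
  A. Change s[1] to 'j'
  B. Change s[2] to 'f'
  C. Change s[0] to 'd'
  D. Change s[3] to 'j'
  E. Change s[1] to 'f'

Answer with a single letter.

Option A: s[1]='e'->'j', delta=(10-5)*11^3 mod 1009 = 601, hash=907+601 mod 1009 = 499 <-- target
Option B: s[2]='a'->'f', delta=(6-1)*11^2 mod 1009 = 605, hash=907+605 mod 1009 = 503
Option C: s[0]='h'->'d', delta=(4-8)*11^4 mod 1009 = 967, hash=907+967 mod 1009 = 865
Option D: s[3]='i'->'j', delta=(10-9)*11^1 mod 1009 = 11, hash=907+11 mod 1009 = 918
Option E: s[1]='e'->'f', delta=(6-5)*11^3 mod 1009 = 322, hash=907+322 mod 1009 = 220

Answer: A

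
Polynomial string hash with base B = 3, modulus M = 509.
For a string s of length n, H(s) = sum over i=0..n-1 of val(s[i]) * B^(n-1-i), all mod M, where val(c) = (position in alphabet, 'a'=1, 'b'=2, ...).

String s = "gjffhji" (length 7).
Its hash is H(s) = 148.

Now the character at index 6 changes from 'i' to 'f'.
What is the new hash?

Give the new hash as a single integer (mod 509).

val('i') = 9, val('f') = 6
Position k = 6, exponent = n-1-k = 0
B^0 mod M = 3^0 mod 509 = 1
Delta = (6 - 9) * 1 mod 509 = 506
New hash = (148 + 506) mod 509 = 145

Answer: 145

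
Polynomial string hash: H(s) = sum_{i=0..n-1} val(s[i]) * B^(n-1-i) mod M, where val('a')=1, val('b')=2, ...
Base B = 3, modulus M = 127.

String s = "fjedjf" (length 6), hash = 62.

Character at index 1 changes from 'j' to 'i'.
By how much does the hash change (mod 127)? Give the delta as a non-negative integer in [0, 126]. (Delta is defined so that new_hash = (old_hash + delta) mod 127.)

Answer: 46

Derivation:
Delta formula: (val(new) - val(old)) * B^(n-1-k) mod M
  val('i') - val('j') = 9 - 10 = -1
  B^(n-1-k) = 3^4 mod 127 = 81
  Delta = -1 * 81 mod 127 = 46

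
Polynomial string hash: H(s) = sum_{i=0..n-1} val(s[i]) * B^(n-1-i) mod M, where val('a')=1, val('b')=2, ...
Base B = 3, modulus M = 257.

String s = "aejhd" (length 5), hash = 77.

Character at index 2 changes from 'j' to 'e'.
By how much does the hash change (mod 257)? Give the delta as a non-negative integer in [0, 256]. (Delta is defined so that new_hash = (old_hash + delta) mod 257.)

Answer: 212

Derivation:
Delta formula: (val(new) - val(old)) * B^(n-1-k) mod M
  val('e') - val('j') = 5 - 10 = -5
  B^(n-1-k) = 3^2 mod 257 = 9
  Delta = -5 * 9 mod 257 = 212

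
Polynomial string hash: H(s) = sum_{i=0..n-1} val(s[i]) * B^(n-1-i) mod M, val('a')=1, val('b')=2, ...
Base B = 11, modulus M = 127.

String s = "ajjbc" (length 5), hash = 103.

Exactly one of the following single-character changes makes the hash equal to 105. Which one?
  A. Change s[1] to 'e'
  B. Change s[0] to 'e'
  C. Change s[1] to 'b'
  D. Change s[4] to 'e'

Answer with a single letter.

Answer: D

Derivation:
Option A: s[1]='j'->'e', delta=(5-10)*11^3 mod 127 = 76, hash=103+76 mod 127 = 52
Option B: s[0]='a'->'e', delta=(5-1)*11^4 mod 127 = 17, hash=103+17 mod 127 = 120
Option C: s[1]='j'->'b', delta=(2-10)*11^3 mod 127 = 20, hash=103+20 mod 127 = 123
Option D: s[4]='c'->'e', delta=(5-3)*11^0 mod 127 = 2, hash=103+2 mod 127 = 105 <-- target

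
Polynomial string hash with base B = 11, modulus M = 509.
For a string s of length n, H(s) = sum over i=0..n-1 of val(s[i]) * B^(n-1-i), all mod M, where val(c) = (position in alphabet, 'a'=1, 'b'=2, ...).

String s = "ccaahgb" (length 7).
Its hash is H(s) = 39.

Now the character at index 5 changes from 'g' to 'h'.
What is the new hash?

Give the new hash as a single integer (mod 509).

Answer: 50

Derivation:
val('g') = 7, val('h') = 8
Position k = 5, exponent = n-1-k = 1
B^1 mod M = 11^1 mod 509 = 11
Delta = (8 - 7) * 11 mod 509 = 11
New hash = (39 + 11) mod 509 = 50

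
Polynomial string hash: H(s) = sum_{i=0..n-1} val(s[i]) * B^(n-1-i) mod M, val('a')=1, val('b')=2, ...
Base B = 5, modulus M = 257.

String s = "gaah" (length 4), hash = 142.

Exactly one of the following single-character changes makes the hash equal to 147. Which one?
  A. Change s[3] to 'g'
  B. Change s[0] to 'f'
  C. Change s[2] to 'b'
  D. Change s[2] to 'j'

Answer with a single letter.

Option A: s[3]='h'->'g', delta=(7-8)*5^0 mod 257 = 256, hash=142+256 mod 257 = 141
Option B: s[0]='g'->'f', delta=(6-7)*5^3 mod 257 = 132, hash=142+132 mod 257 = 17
Option C: s[2]='a'->'b', delta=(2-1)*5^1 mod 257 = 5, hash=142+5 mod 257 = 147 <-- target
Option D: s[2]='a'->'j', delta=(10-1)*5^1 mod 257 = 45, hash=142+45 mod 257 = 187

Answer: C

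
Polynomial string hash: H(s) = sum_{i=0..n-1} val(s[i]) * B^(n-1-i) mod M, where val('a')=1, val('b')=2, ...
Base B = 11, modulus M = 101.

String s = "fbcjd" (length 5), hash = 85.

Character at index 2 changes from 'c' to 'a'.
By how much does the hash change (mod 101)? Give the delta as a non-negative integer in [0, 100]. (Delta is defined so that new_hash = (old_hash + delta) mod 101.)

Answer: 61

Derivation:
Delta formula: (val(new) - val(old)) * B^(n-1-k) mod M
  val('a') - val('c') = 1 - 3 = -2
  B^(n-1-k) = 11^2 mod 101 = 20
  Delta = -2 * 20 mod 101 = 61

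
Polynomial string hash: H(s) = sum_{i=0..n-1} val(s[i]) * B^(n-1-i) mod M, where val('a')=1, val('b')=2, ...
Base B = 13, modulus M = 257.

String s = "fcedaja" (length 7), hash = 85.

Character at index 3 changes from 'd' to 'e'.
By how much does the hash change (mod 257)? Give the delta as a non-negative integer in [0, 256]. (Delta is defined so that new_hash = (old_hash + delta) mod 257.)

Delta formula: (val(new) - val(old)) * B^(n-1-k) mod M
  val('e') - val('d') = 5 - 4 = 1
  B^(n-1-k) = 13^3 mod 257 = 141
  Delta = 1 * 141 mod 257 = 141

Answer: 141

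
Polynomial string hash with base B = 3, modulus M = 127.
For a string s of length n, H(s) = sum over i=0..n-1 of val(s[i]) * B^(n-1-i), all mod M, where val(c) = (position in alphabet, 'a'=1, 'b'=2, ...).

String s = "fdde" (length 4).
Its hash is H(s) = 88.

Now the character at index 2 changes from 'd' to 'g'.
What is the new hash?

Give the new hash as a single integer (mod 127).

val('d') = 4, val('g') = 7
Position k = 2, exponent = n-1-k = 1
B^1 mod M = 3^1 mod 127 = 3
Delta = (7 - 4) * 3 mod 127 = 9
New hash = (88 + 9) mod 127 = 97

Answer: 97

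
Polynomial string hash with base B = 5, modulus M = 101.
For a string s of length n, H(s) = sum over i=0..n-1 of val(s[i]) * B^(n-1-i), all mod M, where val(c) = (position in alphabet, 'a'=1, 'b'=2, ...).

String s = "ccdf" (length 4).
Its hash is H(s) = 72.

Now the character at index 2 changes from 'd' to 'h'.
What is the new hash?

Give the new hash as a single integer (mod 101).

val('d') = 4, val('h') = 8
Position k = 2, exponent = n-1-k = 1
B^1 mod M = 5^1 mod 101 = 5
Delta = (8 - 4) * 5 mod 101 = 20
New hash = (72 + 20) mod 101 = 92

Answer: 92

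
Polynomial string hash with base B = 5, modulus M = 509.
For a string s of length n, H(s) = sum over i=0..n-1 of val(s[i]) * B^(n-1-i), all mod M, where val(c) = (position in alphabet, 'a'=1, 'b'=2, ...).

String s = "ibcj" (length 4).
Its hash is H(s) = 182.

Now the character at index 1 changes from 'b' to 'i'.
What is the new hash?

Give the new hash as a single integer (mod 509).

Answer: 357

Derivation:
val('b') = 2, val('i') = 9
Position k = 1, exponent = n-1-k = 2
B^2 mod M = 5^2 mod 509 = 25
Delta = (9 - 2) * 25 mod 509 = 175
New hash = (182 + 175) mod 509 = 357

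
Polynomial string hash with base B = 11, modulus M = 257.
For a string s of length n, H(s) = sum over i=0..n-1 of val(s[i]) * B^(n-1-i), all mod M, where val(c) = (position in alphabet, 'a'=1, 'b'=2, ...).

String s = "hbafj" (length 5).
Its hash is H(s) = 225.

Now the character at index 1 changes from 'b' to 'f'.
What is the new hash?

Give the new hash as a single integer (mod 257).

val('b') = 2, val('f') = 6
Position k = 1, exponent = n-1-k = 3
B^3 mod M = 11^3 mod 257 = 46
Delta = (6 - 2) * 46 mod 257 = 184
New hash = (225 + 184) mod 257 = 152

Answer: 152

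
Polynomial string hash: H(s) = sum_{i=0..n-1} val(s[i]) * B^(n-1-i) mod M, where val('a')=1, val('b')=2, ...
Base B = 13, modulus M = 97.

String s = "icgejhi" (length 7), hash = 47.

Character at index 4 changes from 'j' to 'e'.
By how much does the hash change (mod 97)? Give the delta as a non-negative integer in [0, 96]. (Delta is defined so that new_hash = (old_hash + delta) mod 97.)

Answer: 28

Derivation:
Delta formula: (val(new) - val(old)) * B^(n-1-k) mod M
  val('e') - val('j') = 5 - 10 = -5
  B^(n-1-k) = 13^2 mod 97 = 72
  Delta = -5 * 72 mod 97 = 28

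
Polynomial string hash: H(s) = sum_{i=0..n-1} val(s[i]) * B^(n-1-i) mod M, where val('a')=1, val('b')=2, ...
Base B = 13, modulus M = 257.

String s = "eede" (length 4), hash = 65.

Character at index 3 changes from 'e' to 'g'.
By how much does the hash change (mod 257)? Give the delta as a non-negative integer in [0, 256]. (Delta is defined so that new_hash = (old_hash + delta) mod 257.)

Answer: 2

Derivation:
Delta formula: (val(new) - val(old)) * B^(n-1-k) mod M
  val('g') - val('e') = 7 - 5 = 2
  B^(n-1-k) = 13^0 mod 257 = 1
  Delta = 2 * 1 mod 257 = 2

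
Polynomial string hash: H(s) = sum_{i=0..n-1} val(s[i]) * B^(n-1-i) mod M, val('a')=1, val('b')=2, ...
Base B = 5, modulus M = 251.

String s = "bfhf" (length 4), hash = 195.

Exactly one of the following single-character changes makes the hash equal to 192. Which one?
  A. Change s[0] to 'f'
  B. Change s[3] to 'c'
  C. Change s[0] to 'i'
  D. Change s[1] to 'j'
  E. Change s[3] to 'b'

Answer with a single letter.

Answer: B

Derivation:
Option A: s[0]='b'->'f', delta=(6-2)*5^3 mod 251 = 249, hash=195+249 mod 251 = 193
Option B: s[3]='f'->'c', delta=(3-6)*5^0 mod 251 = 248, hash=195+248 mod 251 = 192 <-- target
Option C: s[0]='b'->'i', delta=(9-2)*5^3 mod 251 = 122, hash=195+122 mod 251 = 66
Option D: s[1]='f'->'j', delta=(10-6)*5^2 mod 251 = 100, hash=195+100 mod 251 = 44
Option E: s[3]='f'->'b', delta=(2-6)*5^0 mod 251 = 247, hash=195+247 mod 251 = 191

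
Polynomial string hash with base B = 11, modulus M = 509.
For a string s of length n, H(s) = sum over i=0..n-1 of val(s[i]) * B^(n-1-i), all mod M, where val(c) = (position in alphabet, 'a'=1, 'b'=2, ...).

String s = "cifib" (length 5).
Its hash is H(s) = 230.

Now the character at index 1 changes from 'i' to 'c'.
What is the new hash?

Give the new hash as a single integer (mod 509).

Answer: 388

Derivation:
val('i') = 9, val('c') = 3
Position k = 1, exponent = n-1-k = 3
B^3 mod M = 11^3 mod 509 = 313
Delta = (3 - 9) * 313 mod 509 = 158
New hash = (230 + 158) mod 509 = 388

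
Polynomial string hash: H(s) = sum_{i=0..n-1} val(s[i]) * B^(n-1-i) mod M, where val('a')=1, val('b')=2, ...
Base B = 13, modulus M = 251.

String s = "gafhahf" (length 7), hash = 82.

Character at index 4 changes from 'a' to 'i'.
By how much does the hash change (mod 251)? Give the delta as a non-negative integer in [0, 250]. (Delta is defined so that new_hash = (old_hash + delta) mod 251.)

Answer: 97

Derivation:
Delta formula: (val(new) - val(old)) * B^(n-1-k) mod M
  val('i') - val('a') = 9 - 1 = 8
  B^(n-1-k) = 13^2 mod 251 = 169
  Delta = 8 * 169 mod 251 = 97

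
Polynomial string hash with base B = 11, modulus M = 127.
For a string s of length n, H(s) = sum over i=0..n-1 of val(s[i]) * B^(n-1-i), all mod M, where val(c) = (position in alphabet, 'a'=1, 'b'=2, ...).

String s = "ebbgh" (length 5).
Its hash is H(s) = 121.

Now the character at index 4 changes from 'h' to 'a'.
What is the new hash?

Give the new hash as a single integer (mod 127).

Answer: 114

Derivation:
val('h') = 8, val('a') = 1
Position k = 4, exponent = n-1-k = 0
B^0 mod M = 11^0 mod 127 = 1
Delta = (1 - 8) * 1 mod 127 = 120
New hash = (121 + 120) mod 127 = 114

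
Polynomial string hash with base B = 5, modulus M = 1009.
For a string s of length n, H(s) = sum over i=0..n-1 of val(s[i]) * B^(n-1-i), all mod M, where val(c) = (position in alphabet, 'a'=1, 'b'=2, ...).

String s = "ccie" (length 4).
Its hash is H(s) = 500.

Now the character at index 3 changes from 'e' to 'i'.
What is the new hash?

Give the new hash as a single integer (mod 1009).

val('e') = 5, val('i') = 9
Position k = 3, exponent = n-1-k = 0
B^0 mod M = 5^0 mod 1009 = 1
Delta = (9 - 5) * 1 mod 1009 = 4
New hash = (500 + 4) mod 1009 = 504

Answer: 504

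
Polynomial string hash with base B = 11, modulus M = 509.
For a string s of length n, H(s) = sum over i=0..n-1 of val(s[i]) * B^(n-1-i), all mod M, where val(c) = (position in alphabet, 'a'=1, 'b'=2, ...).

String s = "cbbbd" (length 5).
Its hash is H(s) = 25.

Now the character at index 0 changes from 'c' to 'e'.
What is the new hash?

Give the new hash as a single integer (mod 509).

val('c') = 3, val('e') = 5
Position k = 0, exponent = n-1-k = 4
B^4 mod M = 11^4 mod 509 = 389
Delta = (5 - 3) * 389 mod 509 = 269
New hash = (25 + 269) mod 509 = 294

Answer: 294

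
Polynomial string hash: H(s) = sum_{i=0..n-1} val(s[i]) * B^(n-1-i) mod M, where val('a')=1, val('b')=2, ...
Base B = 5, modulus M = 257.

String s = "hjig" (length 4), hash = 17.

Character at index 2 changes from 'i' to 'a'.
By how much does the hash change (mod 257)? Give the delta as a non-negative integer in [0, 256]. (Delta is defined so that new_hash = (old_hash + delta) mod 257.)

Answer: 217

Derivation:
Delta formula: (val(new) - val(old)) * B^(n-1-k) mod M
  val('a') - val('i') = 1 - 9 = -8
  B^(n-1-k) = 5^1 mod 257 = 5
  Delta = -8 * 5 mod 257 = 217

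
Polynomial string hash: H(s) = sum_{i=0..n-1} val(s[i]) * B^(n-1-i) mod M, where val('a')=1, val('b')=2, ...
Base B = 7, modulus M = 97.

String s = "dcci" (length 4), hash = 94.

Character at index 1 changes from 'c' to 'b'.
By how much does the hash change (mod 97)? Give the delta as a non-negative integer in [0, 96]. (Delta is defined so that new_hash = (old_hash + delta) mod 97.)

Delta formula: (val(new) - val(old)) * B^(n-1-k) mod M
  val('b') - val('c') = 2 - 3 = -1
  B^(n-1-k) = 7^2 mod 97 = 49
  Delta = -1 * 49 mod 97 = 48

Answer: 48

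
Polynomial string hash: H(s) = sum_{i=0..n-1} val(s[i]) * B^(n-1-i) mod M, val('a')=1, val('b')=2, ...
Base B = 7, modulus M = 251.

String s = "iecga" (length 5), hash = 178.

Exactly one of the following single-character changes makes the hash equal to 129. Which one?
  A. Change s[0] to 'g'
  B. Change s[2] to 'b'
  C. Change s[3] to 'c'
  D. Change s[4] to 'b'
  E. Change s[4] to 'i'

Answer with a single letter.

Option A: s[0]='i'->'g', delta=(7-9)*7^4 mod 251 = 218, hash=178+218 mod 251 = 145
Option B: s[2]='c'->'b', delta=(2-3)*7^2 mod 251 = 202, hash=178+202 mod 251 = 129 <-- target
Option C: s[3]='g'->'c', delta=(3-7)*7^1 mod 251 = 223, hash=178+223 mod 251 = 150
Option D: s[4]='a'->'b', delta=(2-1)*7^0 mod 251 = 1, hash=178+1 mod 251 = 179
Option E: s[4]='a'->'i', delta=(9-1)*7^0 mod 251 = 8, hash=178+8 mod 251 = 186

Answer: B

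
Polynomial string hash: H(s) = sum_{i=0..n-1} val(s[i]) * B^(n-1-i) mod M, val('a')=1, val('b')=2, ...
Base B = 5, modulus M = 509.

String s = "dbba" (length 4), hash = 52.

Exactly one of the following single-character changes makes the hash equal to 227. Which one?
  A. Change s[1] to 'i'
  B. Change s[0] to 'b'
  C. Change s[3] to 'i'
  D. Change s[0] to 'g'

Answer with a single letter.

Answer: A

Derivation:
Option A: s[1]='b'->'i', delta=(9-2)*5^2 mod 509 = 175, hash=52+175 mod 509 = 227 <-- target
Option B: s[0]='d'->'b', delta=(2-4)*5^3 mod 509 = 259, hash=52+259 mod 509 = 311
Option C: s[3]='a'->'i', delta=(9-1)*5^0 mod 509 = 8, hash=52+8 mod 509 = 60
Option D: s[0]='d'->'g', delta=(7-4)*5^3 mod 509 = 375, hash=52+375 mod 509 = 427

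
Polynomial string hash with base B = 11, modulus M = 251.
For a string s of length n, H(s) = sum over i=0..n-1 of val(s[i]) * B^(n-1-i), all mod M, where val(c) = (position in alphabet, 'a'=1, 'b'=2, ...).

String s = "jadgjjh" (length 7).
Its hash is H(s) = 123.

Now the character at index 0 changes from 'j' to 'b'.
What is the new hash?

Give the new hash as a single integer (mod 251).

Answer: 99

Derivation:
val('j') = 10, val('b') = 2
Position k = 0, exponent = n-1-k = 6
B^6 mod M = 11^6 mod 251 = 3
Delta = (2 - 10) * 3 mod 251 = 227
New hash = (123 + 227) mod 251 = 99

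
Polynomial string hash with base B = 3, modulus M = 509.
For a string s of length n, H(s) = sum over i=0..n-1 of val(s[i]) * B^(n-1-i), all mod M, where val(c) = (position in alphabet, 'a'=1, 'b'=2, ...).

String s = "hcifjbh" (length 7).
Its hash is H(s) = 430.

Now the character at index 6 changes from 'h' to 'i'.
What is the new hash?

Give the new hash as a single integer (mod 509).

Answer: 431

Derivation:
val('h') = 8, val('i') = 9
Position k = 6, exponent = n-1-k = 0
B^0 mod M = 3^0 mod 509 = 1
Delta = (9 - 8) * 1 mod 509 = 1
New hash = (430 + 1) mod 509 = 431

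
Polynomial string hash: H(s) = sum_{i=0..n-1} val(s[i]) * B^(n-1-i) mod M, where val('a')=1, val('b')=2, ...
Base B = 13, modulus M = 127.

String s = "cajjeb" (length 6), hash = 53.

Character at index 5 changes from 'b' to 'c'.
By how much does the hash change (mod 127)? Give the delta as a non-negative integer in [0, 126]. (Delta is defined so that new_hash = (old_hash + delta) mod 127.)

Answer: 1

Derivation:
Delta formula: (val(new) - val(old)) * B^(n-1-k) mod M
  val('c') - val('b') = 3 - 2 = 1
  B^(n-1-k) = 13^0 mod 127 = 1
  Delta = 1 * 1 mod 127 = 1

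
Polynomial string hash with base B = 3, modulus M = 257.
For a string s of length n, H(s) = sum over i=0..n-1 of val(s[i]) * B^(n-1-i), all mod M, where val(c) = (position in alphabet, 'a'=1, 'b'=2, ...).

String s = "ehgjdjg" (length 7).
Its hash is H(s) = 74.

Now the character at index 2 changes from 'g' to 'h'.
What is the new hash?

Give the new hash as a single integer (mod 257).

Answer: 155

Derivation:
val('g') = 7, val('h') = 8
Position k = 2, exponent = n-1-k = 4
B^4 mod M = 3^4 mod 257 = 81
Delta = (8 - 7) * 81 mod 257 = 81
New hash = (74 + 81) mod 257 = 155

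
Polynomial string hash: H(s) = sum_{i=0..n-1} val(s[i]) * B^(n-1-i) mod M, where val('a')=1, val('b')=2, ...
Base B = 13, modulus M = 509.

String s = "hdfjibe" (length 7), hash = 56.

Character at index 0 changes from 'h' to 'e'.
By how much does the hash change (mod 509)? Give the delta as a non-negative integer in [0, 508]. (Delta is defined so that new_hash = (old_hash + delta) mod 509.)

Answer: 114

Derivation:
Delta formula: (val(new) - val(old)) * B^(n-1-k) mod M
  val('e') - val('h') = 5 - 8 = -3
  B^(n-1-k) = 13^6 mod 509 = 471
  Delta = -3 * 471 mod 509 = 114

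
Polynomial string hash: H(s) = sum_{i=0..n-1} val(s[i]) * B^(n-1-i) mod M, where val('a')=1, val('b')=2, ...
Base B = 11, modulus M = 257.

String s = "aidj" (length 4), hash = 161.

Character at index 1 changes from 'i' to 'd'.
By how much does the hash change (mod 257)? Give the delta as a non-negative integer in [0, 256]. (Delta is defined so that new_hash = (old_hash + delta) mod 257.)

Delta formula: (val(new) - val(old)) * B^(n-1-k) mod M
  val('d') - val('i') = 4 - 9 = -5
  B^(n-1-k) = 11^2 mod 257 = 121
  Delta = -5 * 121 mod 257 = 166

Answer: 166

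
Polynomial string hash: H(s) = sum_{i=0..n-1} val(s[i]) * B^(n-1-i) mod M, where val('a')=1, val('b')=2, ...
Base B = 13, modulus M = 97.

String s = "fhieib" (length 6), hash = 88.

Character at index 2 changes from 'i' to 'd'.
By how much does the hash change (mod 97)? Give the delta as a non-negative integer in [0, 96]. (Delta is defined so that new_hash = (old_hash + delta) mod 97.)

Delta formula: (val(new) - val(old)) * B^(n-1-k) mod M
  val('d') - val('i') = 4 - 9 = -5
  B^(n-1-k) = 13^3 mod 97 = 63
  Delta = -5 * 63 mod 97 = 73

Answer: 73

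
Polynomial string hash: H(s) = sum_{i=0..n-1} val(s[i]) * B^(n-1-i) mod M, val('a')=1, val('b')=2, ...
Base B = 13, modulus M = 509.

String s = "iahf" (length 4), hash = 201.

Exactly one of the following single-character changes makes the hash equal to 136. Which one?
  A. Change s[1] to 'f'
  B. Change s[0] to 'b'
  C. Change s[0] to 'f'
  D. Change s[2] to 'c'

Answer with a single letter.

Answer: D

Derivation:
Option A: s[1]='a'->'f', delta=(6-1)*13^2 mod 509 = 336, hash=201+336 mod 509 = 28
Option B: s[0]='i'->'b', delta=(2-9)*13^3 mod 509 = 400, hash=201+400 mod 509 = 92
Option C: s[0]='i'->'f', delta=(6-9)*13^3 mod 509 = 26, hash=201+26 mod 509 = 227
Option D: s[2]='h'->'c', delta=(3-8)*13^1 mod 509 = 444, hash=201+444 mod 509 = 136 <-- target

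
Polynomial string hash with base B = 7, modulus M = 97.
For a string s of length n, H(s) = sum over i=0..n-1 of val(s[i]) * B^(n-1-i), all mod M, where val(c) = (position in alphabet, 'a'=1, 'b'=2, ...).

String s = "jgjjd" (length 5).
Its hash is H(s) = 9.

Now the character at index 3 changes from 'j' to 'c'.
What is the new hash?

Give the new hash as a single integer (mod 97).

val('j') = 10, val('c') = 3
Position k = 3, exponent = n-1-k = 1
B^1 mod M = 7^1 mod 97 = 7
Delta = (3 - 10) * 7 mod 97 = 48
New hash = (9 + 48) mod 97 = 57

Answer: 57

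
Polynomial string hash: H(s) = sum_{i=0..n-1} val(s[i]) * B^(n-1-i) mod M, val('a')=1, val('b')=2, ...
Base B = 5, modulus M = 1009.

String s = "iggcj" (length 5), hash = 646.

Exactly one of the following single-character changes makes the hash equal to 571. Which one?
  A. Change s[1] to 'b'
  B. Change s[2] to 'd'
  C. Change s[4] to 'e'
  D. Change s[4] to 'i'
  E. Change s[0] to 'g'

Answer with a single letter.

Option A: s[1]='g'->'b', delta=(2-7)*5^3 mod 1009 = 384, hash=646+384 mod 1009 = 21
Option B: s[2]='g'->'d', delta=(4-7)*5^2 mod 1009 = 934, hash=646+934 mod 1009 = 571 <-- target
Option C: s[4]='j'->'e', delta=(5-10)*5^0 mod 1009 = 1004, hash=646+1004 mod 1009 = 641
Option D: s[4]='j'->'i', delta=(9-10)*5^0 mod 1009 = 1008, hash=646+1008 mod 1009 = 645
Option E: s[0]='i'->'g', delta=(7-9)*5^4 mod 1009 = 768, hash=646+768 mod 1009 = 405

Answer: B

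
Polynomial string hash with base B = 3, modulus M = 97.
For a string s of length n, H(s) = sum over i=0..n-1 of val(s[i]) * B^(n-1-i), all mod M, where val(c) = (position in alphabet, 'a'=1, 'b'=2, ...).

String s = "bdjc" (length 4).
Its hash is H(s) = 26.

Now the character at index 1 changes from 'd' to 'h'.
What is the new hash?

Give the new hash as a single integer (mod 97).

Answer: 62

Derivation:
val('d') = 4, val('h') = 8
Position k = 1, exponent = n-1-k = 2
B^2 mod M = 3^2 mod 97 = 9
Delta = (8 - 4) * 9 mod 97 = 36
New hash = (26 + 36) mod 97 = 62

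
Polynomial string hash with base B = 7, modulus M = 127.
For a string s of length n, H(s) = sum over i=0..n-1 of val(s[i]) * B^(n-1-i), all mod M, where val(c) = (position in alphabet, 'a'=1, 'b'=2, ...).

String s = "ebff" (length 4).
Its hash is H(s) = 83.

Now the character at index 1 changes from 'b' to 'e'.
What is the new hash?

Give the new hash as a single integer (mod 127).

Answer: 103

Derivation:
val('b') = 2, val('e') = 5
Position k = 1, exponent = n-1-k = 2
B^2 mod M = 7^2 mod 127 = 49
Delta = (5 - 2) * 49 mod 127 = 20
New hash = (83 + 20) mod 127 = 103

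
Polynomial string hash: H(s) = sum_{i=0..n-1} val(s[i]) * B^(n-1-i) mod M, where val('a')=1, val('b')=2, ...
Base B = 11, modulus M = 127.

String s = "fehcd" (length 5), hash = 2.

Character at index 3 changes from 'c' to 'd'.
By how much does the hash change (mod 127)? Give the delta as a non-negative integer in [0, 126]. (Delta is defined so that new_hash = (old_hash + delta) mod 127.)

Delta formula: (val(new) - val(old)) * B^(n-1-k) mod M
  val('d') - val('c') = 4 - 3 = 1
  B^(n-1-k) = 11^1 mod 127 = 11
  Delta = 1 * 11 mod 127 = 11

Answer: 11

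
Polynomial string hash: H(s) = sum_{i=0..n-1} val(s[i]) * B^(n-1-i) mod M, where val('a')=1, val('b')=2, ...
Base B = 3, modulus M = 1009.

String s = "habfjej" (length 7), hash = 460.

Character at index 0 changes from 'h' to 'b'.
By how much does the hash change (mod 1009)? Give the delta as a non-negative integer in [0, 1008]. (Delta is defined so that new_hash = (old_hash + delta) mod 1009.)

Delta formula: (val(new) - val(old)) * B^(n-1-k) mod M
  val('b') - val('h') = 2 - 8 = -6
  B^(n-1-k) = 3^6 mod 1009 = 729
  Delta = -6 * 729 mod 1009 = 671

Answer: 671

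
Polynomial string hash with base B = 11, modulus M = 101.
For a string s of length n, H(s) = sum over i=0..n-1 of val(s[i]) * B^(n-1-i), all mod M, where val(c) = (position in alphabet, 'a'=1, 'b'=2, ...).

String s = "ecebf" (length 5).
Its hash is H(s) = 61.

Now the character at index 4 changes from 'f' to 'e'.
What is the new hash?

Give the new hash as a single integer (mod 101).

val('f') = 6, val('e') = 5
Position k = 4, exponent = n-1-k = 0
B^0 mod M = 11^0 mod 101 = 1
Delta = (5 - 6) * 1 mod 101 = 100
New hash = (61 + 100) mod 101 = 60

Answer: 60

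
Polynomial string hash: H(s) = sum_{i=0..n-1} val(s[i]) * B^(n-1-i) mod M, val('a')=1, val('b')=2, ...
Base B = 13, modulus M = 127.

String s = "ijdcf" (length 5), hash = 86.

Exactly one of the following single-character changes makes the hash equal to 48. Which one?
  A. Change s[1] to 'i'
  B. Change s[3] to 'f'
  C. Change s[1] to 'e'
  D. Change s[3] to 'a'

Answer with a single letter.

Option A: s[1]='j'->'i', delta=(9-10)*13^3 mod 127 = 89, hash=86+89 mod 127 = 48 <-- target
Option B: s[3]='c'->'f', delta=(6-3)*13^1 mod 127 = 39, hash=86+39 mod 127 = 125
Option C: s[1]='j'->'e', delta=(5-10)*13^3 mod 127 = 64, hash=86+64 mod 127 = 23
Option D: s[3]='c'->'a', delta=(1-3)*13^1 mod 127 = 101, hash=86+101 mod 127 = 60

Answer: A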